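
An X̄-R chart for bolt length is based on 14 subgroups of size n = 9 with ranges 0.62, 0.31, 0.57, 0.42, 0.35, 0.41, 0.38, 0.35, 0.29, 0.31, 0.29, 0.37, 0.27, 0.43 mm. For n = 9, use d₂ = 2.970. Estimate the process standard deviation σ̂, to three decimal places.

R̄ = (0.62 + 0.31 + 0.57 + 0.42 + 0.35 + 0.41 + 0.38 + 0.35 + 0.29 + 0.31 + 0.29 + 0.37 + 0.27 + 0.43) / 14 = 0.3836
σ̂ = R̄ / d₂ = 0.3836 / 2.970 = 0.1291

0.129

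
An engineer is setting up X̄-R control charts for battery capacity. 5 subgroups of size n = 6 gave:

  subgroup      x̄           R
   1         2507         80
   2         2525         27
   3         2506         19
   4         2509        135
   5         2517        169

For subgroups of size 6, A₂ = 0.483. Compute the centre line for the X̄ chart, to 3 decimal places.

X̄̄ = (2507 + 2525 + 2506 + 2509 + 2517) / 5 = 12564.0000 / 5 = 2512.8000
CL = X̄̄ = 2512.8000

2512.800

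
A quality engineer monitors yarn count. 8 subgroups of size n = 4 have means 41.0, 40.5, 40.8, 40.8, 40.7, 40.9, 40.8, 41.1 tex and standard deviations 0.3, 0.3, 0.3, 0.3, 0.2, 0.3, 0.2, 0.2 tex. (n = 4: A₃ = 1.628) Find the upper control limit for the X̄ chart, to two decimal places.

41.25

X̄̄ = (41.0 + 40.5 + 40.8 + 40.8 + 40.7 + 40.9 + 40.8 + 41.1) / 8 = 40.8250
s̄ = (0.3 + 0.3 + 0.3 + 0.3 + 0.2 + 0.3 + 0.2 + 0.2) / 8 = 0.2625
UCL = X̄̄ + A₃·s̄ = 40.8250 + 1.628 × 0.2625 = 41.2523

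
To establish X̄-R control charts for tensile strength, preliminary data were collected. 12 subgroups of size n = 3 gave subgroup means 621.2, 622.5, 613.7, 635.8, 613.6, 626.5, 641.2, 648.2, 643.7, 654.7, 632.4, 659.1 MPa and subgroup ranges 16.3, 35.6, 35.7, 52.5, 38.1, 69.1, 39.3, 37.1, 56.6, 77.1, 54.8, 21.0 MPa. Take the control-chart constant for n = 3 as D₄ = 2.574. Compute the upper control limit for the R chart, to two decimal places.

114.37

R̄ = (16.3 + 35.6 + 35.7 + 52.5 + 38.1 + 69.1 + 39.3 + 37.1 + 56.6 + 77.1 + 54.8 + 21.0) / 12 = 533.2000 / 12 = 44.4333
UCL_R = D₄·R̄ = 2.574 × 44.4333 = 114.3714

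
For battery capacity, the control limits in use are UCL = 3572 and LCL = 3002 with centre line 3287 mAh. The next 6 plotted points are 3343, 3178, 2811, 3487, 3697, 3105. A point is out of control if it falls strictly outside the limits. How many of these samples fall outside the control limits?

2

Compare each point to [3002, 3572]: sample 3 = 2811 < LCL; sample 5 = 3697 > UCL.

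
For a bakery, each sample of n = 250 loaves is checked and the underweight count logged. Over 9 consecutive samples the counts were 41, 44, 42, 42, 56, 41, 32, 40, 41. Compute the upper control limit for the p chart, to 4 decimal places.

0.2395

p̄ = Σdᵢ / (k·n) = 379 / (9 × 250) = 0.16844
UCL = p̄ + 3·√(p̄(1−p̄)/n) = 0.16844 + 3 × √(0.16844×0.83156/250) = 0.16844 + 3 × 0.02367 = 0.23946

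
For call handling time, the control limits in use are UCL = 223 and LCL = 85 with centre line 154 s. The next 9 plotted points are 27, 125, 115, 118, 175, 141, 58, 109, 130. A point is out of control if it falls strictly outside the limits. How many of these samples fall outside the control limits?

Compare each point to [85, 223]: sample 1 = 27 < LCL; sample 7 = 58 < LCL.

2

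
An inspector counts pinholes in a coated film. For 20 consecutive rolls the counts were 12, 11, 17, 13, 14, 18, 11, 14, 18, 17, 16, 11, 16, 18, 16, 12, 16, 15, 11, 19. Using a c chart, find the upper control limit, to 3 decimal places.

c̄ = (12 + 11 + 17 + 13 + 14 + 18 + 11 + 14 + 18 + 17 + 16 + 11 + 16 + 18 + 16 + 12 + 16 + 15 + 11 + 19) / 20 = 295 / 20 = 14.7500
UCL = c̄ + 3√c̄ = 14.7500 + 3 × √14.7500 = 14.7500 + 3 × 3.8406 = 26.2717

26.272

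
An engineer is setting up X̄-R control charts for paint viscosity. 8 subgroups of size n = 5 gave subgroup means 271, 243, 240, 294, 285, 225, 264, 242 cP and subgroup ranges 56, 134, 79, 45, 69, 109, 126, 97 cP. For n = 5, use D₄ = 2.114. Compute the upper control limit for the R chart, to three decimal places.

R̄ = (56 + 134 + 79 + 45 + 69 + 109 + 126 + 97) / 8 = 715.0000 / 8 = 89.3750
UCL_R = D₄·R̄ = 2.114 × 89.3750 = 188.9387

188.939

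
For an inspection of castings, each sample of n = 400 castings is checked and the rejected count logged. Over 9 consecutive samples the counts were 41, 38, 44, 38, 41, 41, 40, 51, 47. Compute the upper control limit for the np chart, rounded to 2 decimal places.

p̄ = Σdᵢ / (k·n) = 381 / (9 × 400) = 0.10583
UCL = np̄ + 3·√(np̄(1−p̄)) = 42.3333 + 3 × √(42.3333×0.89417) = 42.3333 + 3 × 6.1525 = 60.7908

60.79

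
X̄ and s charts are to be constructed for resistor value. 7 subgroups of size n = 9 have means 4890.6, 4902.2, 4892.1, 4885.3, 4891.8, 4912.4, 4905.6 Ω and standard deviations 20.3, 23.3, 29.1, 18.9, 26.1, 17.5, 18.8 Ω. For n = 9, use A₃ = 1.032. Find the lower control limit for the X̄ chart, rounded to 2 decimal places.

X̄̄ = (4890.6 + 4902.2 + 4892.1 + 4885.3 + 4891.8 + 4912.4 + 4905.6) / 7 = 4897.1429
s̄ = (20.3 + 23.3 + 29.1 + 18.9 + 26.1 + 17.5 + 18.8) / 7 = 22.0000
LCL = X̄̄ − A₃·s̄ = 4897.1429 − 1.032 × 22.0000 = 4874.4389

4874.44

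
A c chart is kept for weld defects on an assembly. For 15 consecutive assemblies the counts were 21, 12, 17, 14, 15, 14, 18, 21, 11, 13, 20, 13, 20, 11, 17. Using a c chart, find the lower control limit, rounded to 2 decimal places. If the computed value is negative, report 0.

c̄ = (21 + 12 + 17 + 14 + 15 + 14 + 18 + 21 + 11 + 13 + 20 + 13 + 20 + 11 + 17) / 15 = 237 / 15 = 15.8000
LCL = c̄ − 3√c̄ = 15.8000 − 3 × 3.9749 = 3.8752

3.88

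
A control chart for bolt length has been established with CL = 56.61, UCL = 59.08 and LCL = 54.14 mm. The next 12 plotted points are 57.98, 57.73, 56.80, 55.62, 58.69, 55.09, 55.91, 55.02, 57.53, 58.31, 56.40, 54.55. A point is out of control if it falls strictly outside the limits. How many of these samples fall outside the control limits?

All 12 points lie within [54.14, 59.08].

0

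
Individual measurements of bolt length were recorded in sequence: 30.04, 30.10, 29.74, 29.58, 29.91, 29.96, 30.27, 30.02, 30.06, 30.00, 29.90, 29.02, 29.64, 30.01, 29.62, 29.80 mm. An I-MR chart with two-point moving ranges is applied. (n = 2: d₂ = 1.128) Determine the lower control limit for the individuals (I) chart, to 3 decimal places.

29.117

X̄ = (30.04 + 30.10 + 29.74 + 29.58 + 29.91 + 29.96 + 30.27 + 30.02 + 30.06 + 30.00 + 29.90 + 29.02 + 29.64 + 30.01 + 29.62 + 29.80) / 16 = 29.8544
Moving ranges: 0.06, 0.36, 0.16, 0.33, 0.05, 0.31, 0.25, 0.04, 0.06, 0.10, 0.88, 0.62, 0.37, 0.39, 0.18; M̄R̄ = 4.1600 / 15 = 0.2773
LCL = X̄ − 3·M̄R̄/d₂ = 29.8544 − 3 × 0.2773 / 1.128 = 29.1168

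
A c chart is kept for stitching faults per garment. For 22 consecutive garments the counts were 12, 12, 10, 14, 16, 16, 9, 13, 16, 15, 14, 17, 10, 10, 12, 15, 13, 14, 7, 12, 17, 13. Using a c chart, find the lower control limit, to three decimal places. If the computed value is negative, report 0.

c̄ = (12 + 12 + 10 + 14 + 16 + 16 + 9 + 13 + 16 + 15 + 14 + 17 + 10 + 10 + 12 + 15 + 13 + 14 + 7 + 12 + 17 + 13) / 22 = 287 / 22 = 13.0455
LCL = c̄ − 3√c̄ = 13.0455 − 3 × 3.6118 = 2.2099

2.210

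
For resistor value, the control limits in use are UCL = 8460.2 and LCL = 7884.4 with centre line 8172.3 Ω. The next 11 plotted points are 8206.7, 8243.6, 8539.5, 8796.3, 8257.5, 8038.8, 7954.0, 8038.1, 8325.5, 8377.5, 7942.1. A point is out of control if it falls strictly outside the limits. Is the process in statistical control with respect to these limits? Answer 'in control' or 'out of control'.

out of control

Compare each point to [7884.4, 8460.2]: sample 3 = 8539.5 > UCL; sample 4 = 8796.3 > UCL.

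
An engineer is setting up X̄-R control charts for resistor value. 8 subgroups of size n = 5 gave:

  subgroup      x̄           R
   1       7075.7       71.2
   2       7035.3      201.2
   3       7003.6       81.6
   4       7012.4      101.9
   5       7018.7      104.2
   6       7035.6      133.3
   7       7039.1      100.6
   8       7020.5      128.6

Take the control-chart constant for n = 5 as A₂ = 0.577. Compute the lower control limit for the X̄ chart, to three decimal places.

6963.570

X̄̄ = (7075.7 + 7035.3 + 7003.6 + 7012.4 + 7018.7 + 7035.6 + 7039.1 + 7020.5) / 8 = 56240.9000 / 8 = 7030.1125
R̄ = (71.2 + 201.2 + 81.6 + 101.9 + 104.2 + 133.3 + 100.6 + 128.6) / 8 = 922.6000 / 8 = 115.3250
LCL = X̄̄ − A₂·R̄ = 7030.1125 − 0.577 × 115.3250 = 6963.5700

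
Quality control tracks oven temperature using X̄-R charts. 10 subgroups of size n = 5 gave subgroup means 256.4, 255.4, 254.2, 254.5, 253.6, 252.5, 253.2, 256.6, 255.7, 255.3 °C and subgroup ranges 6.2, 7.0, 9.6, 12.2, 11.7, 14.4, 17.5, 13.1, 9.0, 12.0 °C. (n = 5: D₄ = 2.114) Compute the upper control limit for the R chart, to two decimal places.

R̄ = (6.2 + 7.0 + 9.6 + 12.2 + 11.7 + 14.4 + 17.5 + 13.1 + 9.0 + 12.0) / 10 = 112.7000 / 10 = 11.2700
UCL_R = D₄·R̄ = 2.114 × 11.2700 = 23.8248

23.82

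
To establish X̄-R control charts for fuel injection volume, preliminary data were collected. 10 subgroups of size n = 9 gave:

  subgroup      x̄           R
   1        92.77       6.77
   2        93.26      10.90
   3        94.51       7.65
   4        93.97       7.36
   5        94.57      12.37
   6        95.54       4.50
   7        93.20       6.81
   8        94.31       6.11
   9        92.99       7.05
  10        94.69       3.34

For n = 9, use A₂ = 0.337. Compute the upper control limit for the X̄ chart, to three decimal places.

96.436

X̄̄ = (92.77 + 93.26 + 94.51 + 93.97 + 94.57 + 95.54 + 93.20 + 94.31 + 92.99 + 94.69) / 10 = 939.8100 / 10 = 93.9810
R̄ = (6.77 + 10.90 + 7.65 + 7.36 + 12.37 + 4.50 + 6.81 + 6.11 + 7.05 + 3.34) / 10 = 72.8600 / 10 = 7.2860
UCL = X̄̄ + A₂·R̄ = 93.9810 + 0.337 × 7.2860 = 96.4364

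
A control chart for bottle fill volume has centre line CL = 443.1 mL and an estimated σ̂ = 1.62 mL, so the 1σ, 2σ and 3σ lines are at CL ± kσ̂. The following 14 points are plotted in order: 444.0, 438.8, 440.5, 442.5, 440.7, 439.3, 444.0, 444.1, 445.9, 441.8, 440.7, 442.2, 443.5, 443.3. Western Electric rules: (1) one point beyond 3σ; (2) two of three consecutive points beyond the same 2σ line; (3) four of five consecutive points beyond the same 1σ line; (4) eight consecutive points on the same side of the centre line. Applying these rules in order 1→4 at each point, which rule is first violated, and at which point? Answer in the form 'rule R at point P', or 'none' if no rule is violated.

Zone of each point (C = within 1σ̂, B = 1σ̂–2σ̂, A = 2σ̂–3σ̂, * = beyond 3σ̂; sign = side of CL): 1:+C, 2:-A, 3:-B, 4:-C, 5:-B, 6:-A, 7:+C, 8:+C, 9:+B, 10:-C, 11:-B, 12:-C, 13:+C, 14:+C
Rule 3 (four of five consecutive points beyond the same 1σ limit) is satisfied at point 6.

rule 3 at point 6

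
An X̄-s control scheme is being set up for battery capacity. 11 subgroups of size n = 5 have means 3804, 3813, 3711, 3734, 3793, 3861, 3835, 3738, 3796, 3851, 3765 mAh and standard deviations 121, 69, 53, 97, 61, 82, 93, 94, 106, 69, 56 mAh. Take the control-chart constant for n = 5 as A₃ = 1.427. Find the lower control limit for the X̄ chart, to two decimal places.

X̄̄ = (3804 + 3813 + 3711 + 3734 + 3793 + 3861 + 3835 + 3738 + 3796 + 3851 + 3765) / 11 = 3791.0000
s̄ = (121 + 69 + 53 + 97 + 61 + 82 + 93 + 94 + 106 + 69 + 56) / 11 = 81.9091
LCL = X̄̄ − A₃·s̄ = 3791.0000 − 1.427 × 81.9091 = 3674.1157

3674.12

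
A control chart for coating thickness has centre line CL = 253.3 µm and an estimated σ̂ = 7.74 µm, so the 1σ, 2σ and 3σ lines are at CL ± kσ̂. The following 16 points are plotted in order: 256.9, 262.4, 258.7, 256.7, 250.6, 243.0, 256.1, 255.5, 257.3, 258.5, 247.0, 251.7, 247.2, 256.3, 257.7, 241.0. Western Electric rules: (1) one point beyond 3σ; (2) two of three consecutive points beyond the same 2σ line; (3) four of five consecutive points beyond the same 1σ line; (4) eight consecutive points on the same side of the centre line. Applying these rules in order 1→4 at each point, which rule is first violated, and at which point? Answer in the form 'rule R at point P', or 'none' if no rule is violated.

none

Zone of each point (C = within 1σ̂, B = 1σ̂–2σ̂, A = 2σ̂–3σ̂, * = beyond 3σ̂; sign = side of CL): 1:+C, 2:+B, 3:+C, 4:+C, 5:-C, 6:-B, 7:+C, 8:+C, 9:+C, 10:+C, 11:-C, 12:-C, 13:-C, 14:+C, 15:+C, 16:-B
No rule fires across all 16 points.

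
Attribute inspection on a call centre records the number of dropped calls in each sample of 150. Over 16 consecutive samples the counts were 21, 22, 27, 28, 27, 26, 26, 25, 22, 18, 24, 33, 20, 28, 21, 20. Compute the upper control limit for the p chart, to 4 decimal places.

0.2518

p̄ = Σdᵢ / (k·n) = 388 / (16 × 150) = 0.16167
UCL = p̄ + 3·√(p̄(1−p̄)/n) = 0.16167 + 3 × √(0.16167×0.83833/150) = 0.16167 + 3 × 0.03006 = 0.25184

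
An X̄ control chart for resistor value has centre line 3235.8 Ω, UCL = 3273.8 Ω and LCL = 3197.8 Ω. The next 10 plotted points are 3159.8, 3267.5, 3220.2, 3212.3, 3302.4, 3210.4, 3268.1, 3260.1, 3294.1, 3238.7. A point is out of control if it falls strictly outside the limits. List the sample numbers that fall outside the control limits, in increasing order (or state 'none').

Compare each point to [3197.8, 3273.8]: sample 1 = 3159.8 < LCL; sample 5 = 3302.4 > UCL; sample 9 = 3294.1 > UCL.

1, 5, 9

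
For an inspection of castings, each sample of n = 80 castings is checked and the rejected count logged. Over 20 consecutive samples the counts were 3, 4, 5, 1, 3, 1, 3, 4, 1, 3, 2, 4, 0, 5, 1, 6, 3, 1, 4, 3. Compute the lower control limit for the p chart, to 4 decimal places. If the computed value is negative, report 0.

0.0000

p̄ = Σdᵢ / (k·n) = 57 / (20 × 80) = 0.03562
LCL = p̄ − 3·√(p̄(1−p̄)/n) = 0.03562 − 3 × 0.02072 = -0.02654 → 0 (negative, so LCL = 0)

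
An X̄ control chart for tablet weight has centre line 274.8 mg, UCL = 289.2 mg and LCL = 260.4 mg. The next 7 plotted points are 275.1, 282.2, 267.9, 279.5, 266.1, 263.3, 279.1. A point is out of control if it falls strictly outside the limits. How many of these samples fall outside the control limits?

0

All 7 points lie within [260.4, 289.2].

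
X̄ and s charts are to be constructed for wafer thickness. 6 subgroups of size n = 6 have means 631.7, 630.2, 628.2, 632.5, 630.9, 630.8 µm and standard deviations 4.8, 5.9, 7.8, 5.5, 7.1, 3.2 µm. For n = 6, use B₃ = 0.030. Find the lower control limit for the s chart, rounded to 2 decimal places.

0.17

s̄ = (4.8 + 5.9 + 7.8 + 5.5 + 7.1 + 3.2) / 6 = 5.7167
LCL_s = B₃·s̄ = 0.030 × 5.7167 = 0.1715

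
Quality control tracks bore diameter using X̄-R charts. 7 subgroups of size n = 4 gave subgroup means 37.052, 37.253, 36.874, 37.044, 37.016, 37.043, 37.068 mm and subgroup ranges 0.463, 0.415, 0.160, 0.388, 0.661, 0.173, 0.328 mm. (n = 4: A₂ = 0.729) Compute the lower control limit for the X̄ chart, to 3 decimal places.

X̄̄ = (37.052 + 37.253 + 36.874 + 37.044 + 37.016 + 37.043 + 37.068) / 7 = 259.3500 / 7 = 37.0500
R̄ = (0.463 + 0.415 + 0.160 + 0.388 + 0.661 + 0.173 + 0.328) / 7 = 2.5880 / 7 = 0.3697
LCL = X̄̄ − A₂·R̄ = 37.0500 − 0.729 × 0.3697 = 36.7805

36.780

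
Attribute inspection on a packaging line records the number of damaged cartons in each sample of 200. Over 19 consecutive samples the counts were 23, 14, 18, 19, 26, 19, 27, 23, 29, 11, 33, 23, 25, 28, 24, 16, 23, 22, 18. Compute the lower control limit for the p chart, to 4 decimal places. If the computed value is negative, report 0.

0.0442

p̄ = Σdᵢ / (k·n) = 421 / (19 × 200) = 0.11079
LCL = p̄ − 3·√(p̄(1−p̄)/n) = 0.11079 − 3 × 0.02219 = 0.04421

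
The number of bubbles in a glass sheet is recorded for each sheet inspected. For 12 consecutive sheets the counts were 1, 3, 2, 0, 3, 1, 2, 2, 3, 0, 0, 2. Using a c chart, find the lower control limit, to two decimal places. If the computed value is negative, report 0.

0.00

c̄ = (1 + 3 + 2 + 0 + 3 + 1 + 2 + 2 + 3 + 0 + 0 + 2) / 12 = 19 / 12 = 1.5833
LCL = c̄ − 3√c̄ = 1.5833 − 3 × 1.2583 = -2.1916 → 0 (cannot be negative)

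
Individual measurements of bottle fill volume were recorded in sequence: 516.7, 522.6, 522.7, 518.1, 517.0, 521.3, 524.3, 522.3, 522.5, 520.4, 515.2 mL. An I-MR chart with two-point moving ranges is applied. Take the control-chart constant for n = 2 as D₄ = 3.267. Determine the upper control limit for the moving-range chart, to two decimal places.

9.31

Moving ranges: 5.9, 0.1, 4.6, 1.1, 4.3, 3.0, 2.0, 0.2, 2.1, 5.2; M̄R̄ = 28.5000 / 10 = 2.8500
UCL_MR = D₄·M̄R̄ = 3.267 × 2.8500 = 9.3110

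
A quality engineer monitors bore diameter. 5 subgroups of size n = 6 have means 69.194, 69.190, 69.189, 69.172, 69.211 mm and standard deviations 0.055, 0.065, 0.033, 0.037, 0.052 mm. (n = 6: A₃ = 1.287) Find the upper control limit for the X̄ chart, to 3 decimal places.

69.253

X̄̄ = (69.194 + 69.190 + 69.189 + 69.172 + 69.211) / 5 = 69.1912
s̄ = (0.055 + 0.065 + 0.033 + 0.037 + 0.052) / 5 = 0.0484
UCL = X̄̄ + A₃·s̄ = 69.1912 + 1.287 × 0.0484 = 69.2535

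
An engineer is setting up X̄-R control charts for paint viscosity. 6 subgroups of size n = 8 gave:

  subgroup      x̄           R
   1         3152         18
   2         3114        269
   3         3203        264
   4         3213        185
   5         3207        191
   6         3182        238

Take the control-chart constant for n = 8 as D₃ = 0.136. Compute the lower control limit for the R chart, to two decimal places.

R̄ = (18 + 269 + 264 + 185 + 191 + 238) / 6 = 1165.0000 / 6 = 194.1667
LCL_R = D₃·R̄ = 0.136 × 194.1667 = 26.4067

26.41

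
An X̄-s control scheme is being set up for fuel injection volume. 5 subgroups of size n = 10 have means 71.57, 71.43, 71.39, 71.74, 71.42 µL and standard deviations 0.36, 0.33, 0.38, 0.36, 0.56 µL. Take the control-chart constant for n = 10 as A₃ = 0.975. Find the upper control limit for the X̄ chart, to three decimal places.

71.898

X̄̄ = (71.57 + 71.43 + 71.39 + 71.74 + 71.42) / 5 = 71.5100
s̄ = (0.36 + 0.33 + 0.38 + 0.36 + 0.56) / 5 = 0.3980
UCL = X̄̄ + A₃·s̄ = 71.5100 + 0.975 × 0.3980 = 71.8981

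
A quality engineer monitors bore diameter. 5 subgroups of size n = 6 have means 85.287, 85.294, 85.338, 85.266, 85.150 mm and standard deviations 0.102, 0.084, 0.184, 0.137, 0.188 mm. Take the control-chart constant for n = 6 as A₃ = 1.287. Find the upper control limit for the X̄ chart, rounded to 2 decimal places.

85.45

X̄̄ = (85.287 + 85.294 + 85.338 + 85.266 + 85.150) / 5 = 85.2670
s̄ = (0.102 + 0.084 + 0.184 + 0.137 + 0.188) / 5 = 0.1390
UCL = X̄̄ + A₃·s̄ = 85.2670 + 1.287 × 0.1390 = 85.4459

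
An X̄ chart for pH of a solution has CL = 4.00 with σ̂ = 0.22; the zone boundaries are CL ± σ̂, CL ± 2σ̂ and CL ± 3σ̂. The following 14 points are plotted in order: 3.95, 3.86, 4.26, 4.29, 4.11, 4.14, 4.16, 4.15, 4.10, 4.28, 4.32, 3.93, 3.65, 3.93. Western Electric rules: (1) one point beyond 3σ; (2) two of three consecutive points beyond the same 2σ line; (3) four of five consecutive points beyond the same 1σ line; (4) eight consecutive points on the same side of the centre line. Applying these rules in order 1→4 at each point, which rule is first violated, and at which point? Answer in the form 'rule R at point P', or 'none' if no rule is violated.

Zone of each point (C = within 1σ̂, B = 1σ̂–2σ̂, A = 2σ̂–3σ̂, * = beyond 3σ̂; sign = side of CL): 1:-C, 2:-C, 3:+B, 4:+B, 5:+C, 6:+C, 7:+C, 8:+C, 9:+C, 10:+B, 11:+B, 12:-C, 13:-B, 14:-C
Rule 4 (eight consecutive points on the same side of the centre line) is satisfied at point 10.

rule 4 at point 10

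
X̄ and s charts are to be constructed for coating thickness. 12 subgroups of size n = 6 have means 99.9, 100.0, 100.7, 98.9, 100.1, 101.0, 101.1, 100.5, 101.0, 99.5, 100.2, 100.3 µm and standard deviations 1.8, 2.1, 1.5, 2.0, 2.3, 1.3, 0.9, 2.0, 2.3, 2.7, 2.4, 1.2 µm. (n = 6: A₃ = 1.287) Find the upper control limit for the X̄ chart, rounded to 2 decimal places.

X̄̄ = (99.9 + 100.0 + 100.7 + 98.9 + 100.1 + 101.0 + 101.1 + 100.5 + 101.0 + 99.5 + 100.2 + 100.3) / 12 = 100.2667
s̄ = (1.8 + 2.1 + 1.5 + 2.0 + 2.3 + 1.3 + 0.9 + 2.0 + 2.3 + 2.7 + 2.4 + 1.2) / 12 = 1.8750
UCL = X̄̄ + A₃·s̄ = 100.2667 + 1.287 × 1.8750 = 102.6798

102.68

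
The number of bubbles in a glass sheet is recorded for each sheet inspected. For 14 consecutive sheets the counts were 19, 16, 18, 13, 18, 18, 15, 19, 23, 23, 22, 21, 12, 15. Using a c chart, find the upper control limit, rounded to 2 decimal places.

c̄ = (19 + 16 + 18 + 13 + 18 + 18 + 15 + 19 + 23 + 23 + 22 + 21 + 12 + 15) / 14 = 252 / 14 = 18.0000
UCL = c̄ + 3√c̄ = 18.0000 + 3 × √18.0000 = 18.0000 + 3 × 4.2426 = 30.7279

30.73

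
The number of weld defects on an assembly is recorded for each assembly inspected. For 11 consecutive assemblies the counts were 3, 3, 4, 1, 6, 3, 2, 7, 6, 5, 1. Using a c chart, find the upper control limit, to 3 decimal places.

9.519

c̄ = (3 + 3 + 4 + 1 + 6 + 3 + 2 + 7 + 6 + 5 + 1) / 11 = 41 / 11 = 3.7273
UCL = c̄ + 3√c̄ = 3.7273 + 3 × √3.7273 = 3.7273 + 3 × 1.9306 = 9.5191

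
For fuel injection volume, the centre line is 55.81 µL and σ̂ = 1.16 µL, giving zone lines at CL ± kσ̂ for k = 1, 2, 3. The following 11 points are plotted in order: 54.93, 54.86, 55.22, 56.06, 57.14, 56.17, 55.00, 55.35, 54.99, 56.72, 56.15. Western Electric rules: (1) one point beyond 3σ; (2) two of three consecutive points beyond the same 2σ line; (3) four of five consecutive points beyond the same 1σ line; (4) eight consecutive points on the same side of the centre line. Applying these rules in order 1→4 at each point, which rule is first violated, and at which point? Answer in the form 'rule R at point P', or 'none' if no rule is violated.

Zone of each point (C = within 1σ̂, B = 1σ̂–2σ̂, A = 2σ̂–3σ̂, * = beyond 3σ̂; sign = side of CL): 1:-C, 2:-C, 3:-C, 4:+C, 5:+B, 6:+C, 7:-C, 8:-C, 9:-C, 10:+C, 11:+C
No rule fires across all 11 points.

none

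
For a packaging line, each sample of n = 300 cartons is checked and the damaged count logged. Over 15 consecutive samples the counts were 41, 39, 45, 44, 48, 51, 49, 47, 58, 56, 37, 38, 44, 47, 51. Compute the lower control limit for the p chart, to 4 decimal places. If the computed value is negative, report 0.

0.0919

p̄ = Σdᵢ / (k·n) = 695 / (15 × 300) = 0.15444
LCL = p̄ − 3·√(p̄(1−p̄)/n) = 0.15444 − 3 × 0.02086 = 0.09185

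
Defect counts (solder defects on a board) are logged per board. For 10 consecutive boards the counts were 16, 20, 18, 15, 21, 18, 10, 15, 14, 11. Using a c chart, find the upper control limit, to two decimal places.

c̄ = (16 + 20 + 18 + 15 + 21 + 18 + 10 + 15 + 14 + 11) / 10 = 158 / 10 = 15.8000
UCL = c̄ + 3√c̄ = 15.8000 + 3 × √15.8000 = 15.8000 + 3 × 3.9749 = 27.7248

27.72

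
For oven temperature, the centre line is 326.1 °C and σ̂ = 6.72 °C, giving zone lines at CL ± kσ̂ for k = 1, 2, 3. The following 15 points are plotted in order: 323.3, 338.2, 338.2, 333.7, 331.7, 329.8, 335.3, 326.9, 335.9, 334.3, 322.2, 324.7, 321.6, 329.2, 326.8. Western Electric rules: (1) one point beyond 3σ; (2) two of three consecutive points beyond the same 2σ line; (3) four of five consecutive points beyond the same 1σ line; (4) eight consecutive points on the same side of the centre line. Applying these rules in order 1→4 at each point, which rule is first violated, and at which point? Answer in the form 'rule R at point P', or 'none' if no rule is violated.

Zone of each point (C = within 1σ̂, B = 1σ̂–2σ̂, A = 2σ̂–3σ̂, * = beyond 3σ̂; sign = side of CL): 1:-C, 2:+B, 3:+B, 4:+B, 5:+C, 6:+C, 7:+B, 8:+C, 9:+B, 10:+B, 11:-C, 12:-C, 13:-C, 14:+C, 15:+C
Rule 4 (eight consecutive points on the same side of the centre line) is satisfied at point 9.

rule 4 at point 9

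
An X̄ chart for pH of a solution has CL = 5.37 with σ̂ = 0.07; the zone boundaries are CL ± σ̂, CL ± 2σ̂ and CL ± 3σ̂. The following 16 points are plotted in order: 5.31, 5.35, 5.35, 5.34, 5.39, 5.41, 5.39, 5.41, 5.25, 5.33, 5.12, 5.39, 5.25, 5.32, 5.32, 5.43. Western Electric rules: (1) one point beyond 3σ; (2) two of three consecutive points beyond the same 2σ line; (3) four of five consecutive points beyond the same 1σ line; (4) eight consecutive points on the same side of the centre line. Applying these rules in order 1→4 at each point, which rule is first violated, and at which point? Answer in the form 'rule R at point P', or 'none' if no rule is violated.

rule 1 at point 11

Zone of each point (C = within 1σ̂, B = 1σ̂–2σ̂, A = 2σ̂–3σ̂, * = beyond 3σ̂; sign = side of CL): 1:-C, 2:-C, 3:-C, 4:-C, 5:+C, 6:+C, 7:+C, 8:+C, 9:-B, 10:-C, 11:-*, 12:+C, 13:-B, 14:-C, 15:-C, 16:+C
Rule 1 (one point beyond the 3σ limits) is satisfied at point 11.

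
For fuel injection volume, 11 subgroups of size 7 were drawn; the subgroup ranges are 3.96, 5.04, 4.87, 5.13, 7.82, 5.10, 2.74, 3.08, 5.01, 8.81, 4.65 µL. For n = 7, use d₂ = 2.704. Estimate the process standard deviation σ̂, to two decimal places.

1.89

R̄ = (3.96 + 5.04 + 4.87 + 5.13 + 7.82 + 5.10 + 2.74 + 3.08 + 5.01 + 8.81 + 4.65) / 11 = 5.1100
σ̂ = R̄ / d₂ = 5.1100 / 2.704 = 1.8898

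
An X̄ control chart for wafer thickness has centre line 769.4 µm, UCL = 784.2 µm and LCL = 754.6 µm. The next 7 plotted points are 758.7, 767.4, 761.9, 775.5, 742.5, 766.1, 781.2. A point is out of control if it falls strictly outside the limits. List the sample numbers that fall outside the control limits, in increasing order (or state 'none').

5

Compare each point to [754.6, 784.2]: sample 5 = 742.5 < LCL.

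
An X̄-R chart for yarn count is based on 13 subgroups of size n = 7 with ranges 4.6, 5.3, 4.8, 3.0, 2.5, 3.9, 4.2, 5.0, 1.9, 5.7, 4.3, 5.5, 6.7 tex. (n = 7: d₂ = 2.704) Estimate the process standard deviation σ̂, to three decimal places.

1.633

R̄ = (4.6 + 5.3 + 4.8 + 3.0 + 2.5 + 3.9 + 4.2 + 5.0 + 1.9 + 5.7 + 4.3 + 5.5 + 6.7) / 13 = 4.4154
σ̂ = R̄ / d₂ = 4.4154 / 2.704 = 1.6329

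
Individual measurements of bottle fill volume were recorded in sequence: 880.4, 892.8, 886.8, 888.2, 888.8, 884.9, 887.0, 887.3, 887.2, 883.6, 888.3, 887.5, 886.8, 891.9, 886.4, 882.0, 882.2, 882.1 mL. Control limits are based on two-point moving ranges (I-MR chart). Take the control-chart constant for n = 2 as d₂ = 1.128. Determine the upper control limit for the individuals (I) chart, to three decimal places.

X̄ = (880.4 + 892.8 + 886.8 + 888.2 + 888.8 + 884.9 + 887.0 + 887.3 + 887.2 + 883.6 + 888.3 + 887.5 + 886.8 + 891.9 + 886.4 + 882.0 + 882.2 + 882.1) / 18 = 886.3444
Moving ranges: 12.4, 6.0, 1.4, 0.6, 3.9, 2.1, 0.3, 0.1, 3.6, 4.7, 0.8, 0.7, 5.1, 5.5, 4.4, 0.2, 0.1; M̄R̄ = 51.9000 / 17 = 3.0529
UCL = X̄ + 3·M̄R̄/d₂ = 886.3444 + 3 × 3.0529 / 1.128 = 894.4640

894.464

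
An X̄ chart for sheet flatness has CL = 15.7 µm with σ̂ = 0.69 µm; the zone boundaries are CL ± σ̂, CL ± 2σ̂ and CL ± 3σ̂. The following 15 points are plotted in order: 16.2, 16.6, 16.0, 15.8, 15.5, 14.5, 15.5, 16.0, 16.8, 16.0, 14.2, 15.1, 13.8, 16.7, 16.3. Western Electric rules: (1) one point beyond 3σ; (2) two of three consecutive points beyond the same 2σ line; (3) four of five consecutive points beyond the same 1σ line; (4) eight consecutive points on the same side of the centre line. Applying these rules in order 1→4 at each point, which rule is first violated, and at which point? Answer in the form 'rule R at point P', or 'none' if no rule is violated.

Zone of each point (C = within 1σ̂, B = 1σ̂–2σ̂, A = 2σ̂–3σ̂, * = beyond 3σ̂; sign = side of CL): 1:+C, 2:+B, 3:+C, 4:+C, 5:-C, 6:-B, 7:-C, 8:+C, 9:+B, 10:+C, 11:-A, 12:-C, 13:-A, 14:+B, 15:+C
Rule 2 (two of three consecutive points beyond the same 2σ limit) is satisfied at point 13.

rule 2 at point 13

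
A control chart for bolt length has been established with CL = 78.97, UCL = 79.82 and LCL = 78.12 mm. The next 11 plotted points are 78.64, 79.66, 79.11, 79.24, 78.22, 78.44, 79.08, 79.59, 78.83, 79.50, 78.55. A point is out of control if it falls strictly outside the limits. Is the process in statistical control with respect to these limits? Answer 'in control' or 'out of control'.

All 11 points lie within [78.12, 79.82].

in control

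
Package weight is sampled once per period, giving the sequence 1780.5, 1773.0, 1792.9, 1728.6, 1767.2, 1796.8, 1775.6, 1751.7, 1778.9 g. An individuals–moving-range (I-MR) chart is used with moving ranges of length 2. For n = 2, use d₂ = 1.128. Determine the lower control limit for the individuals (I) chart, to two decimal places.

X̄ = (1780.5 + 1773.0 + 1792.9 + 1728.6 + 1767.2 + 1796.8 + 1775.6 + 1751.7 + 1778.9) / 9 = 1771.6889
Moving ranges: 7.5, 19.9, 64.3, 38.6, 29.6, 21.2, 23.9, 27.2; M̄R̄ = 232.2000 / 8 = 29.0250
LCL = X̄ − 3·M̄R̄/d₂ = 1771.6889 − 3 × 29.0250 / 1.128 = 1694.4947

1694.49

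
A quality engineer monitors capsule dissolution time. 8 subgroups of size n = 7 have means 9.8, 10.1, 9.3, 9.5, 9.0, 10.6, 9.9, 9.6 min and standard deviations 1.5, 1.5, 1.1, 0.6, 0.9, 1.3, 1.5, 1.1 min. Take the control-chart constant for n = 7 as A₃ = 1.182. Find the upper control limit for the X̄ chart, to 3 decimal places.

11.129

X̄̄ = (9.8 + 10.1 + 9.3 + 9.5 + 9.0 + 10.6 + 9.9 + 9.6) / 8 = 9.7250
s̄ = (1.5 + 1.5 + 1.1 + 0.6 + 0.9 + 1.3 + 1.5 + 1.1) / 8 = 1.1875
UCL = X̄̄ + A₃·s̄ = 9.7250 + 1.182 × 1.1875 = 11.1286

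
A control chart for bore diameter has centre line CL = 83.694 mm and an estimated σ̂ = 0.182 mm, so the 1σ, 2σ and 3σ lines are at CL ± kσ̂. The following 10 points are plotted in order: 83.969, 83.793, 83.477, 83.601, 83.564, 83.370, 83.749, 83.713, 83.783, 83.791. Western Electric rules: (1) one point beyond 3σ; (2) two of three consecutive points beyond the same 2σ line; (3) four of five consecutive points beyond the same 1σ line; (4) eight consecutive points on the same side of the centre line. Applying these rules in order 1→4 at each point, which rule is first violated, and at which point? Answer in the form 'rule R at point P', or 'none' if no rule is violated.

Zone of each point (C = within 1σ̂, B = 1σ̂–2σ̂, A = 2σ̂–3σ̂, * = beyond 3σ̂; sign = side of CL): 1:+B, 2:+C, 3:-B, 4:-C, 5:-C, 6:-B, 7:+C, 8:+C, 9:+C, 10:+C
No rule fires across all 10 points.

none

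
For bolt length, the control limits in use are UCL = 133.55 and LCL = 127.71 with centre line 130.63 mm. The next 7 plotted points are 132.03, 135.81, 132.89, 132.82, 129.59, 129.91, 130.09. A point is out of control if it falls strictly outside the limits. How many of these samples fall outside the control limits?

Compare each point to [127.71, 133.55]: sample 2 = 135.81 > UCL.

1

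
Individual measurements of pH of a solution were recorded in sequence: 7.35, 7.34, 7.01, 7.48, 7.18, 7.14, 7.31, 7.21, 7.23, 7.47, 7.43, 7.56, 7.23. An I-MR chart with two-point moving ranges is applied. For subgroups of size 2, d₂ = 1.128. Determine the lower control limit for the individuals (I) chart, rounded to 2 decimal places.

X̄ = (7.35 + 7.34 + 7.01 + 7.48 + 7.18 + 7.14 + 7.31 + 7.21 + 7.23 + 7.47 + 7.43 + 7.56 + 7.23) / 13 = 7.3031
Moving ranges: 0.01, 0.33, 0.47, 0.30, 0.04, 0.17, 0.10, 0.02, 0.24, 0.04, 0.13, 0.33; M̄R̄ = 2.1800 / 12 = 0.1817
LCL = X̄ − 3·M̄R̄/d₂ = 7.3031 − 3 × 0.1817 / 1.128 = 6.8199

6.82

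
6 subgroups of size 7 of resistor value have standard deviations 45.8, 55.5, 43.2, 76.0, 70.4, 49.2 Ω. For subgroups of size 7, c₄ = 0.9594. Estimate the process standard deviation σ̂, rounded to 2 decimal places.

59.08

s̄ = (45.8 + 55.5 + 43.2 + 76.0 + 70.4 + 49.2) / 6 = 56.6833
σ̂ = s̄ / c₄ = 56.6833 / 0.9594 = 59.0821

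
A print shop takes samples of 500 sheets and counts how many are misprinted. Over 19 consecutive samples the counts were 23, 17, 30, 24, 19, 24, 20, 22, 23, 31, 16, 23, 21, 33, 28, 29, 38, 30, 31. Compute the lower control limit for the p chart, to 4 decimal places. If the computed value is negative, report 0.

p̄ = Σdᵢ / (k·n) = 482 / (19 × 500) = 0.05074
LCL = p̄ − 3·√(p̄(1−p̄)/n) = 0.05074 − 3 × 0.00981 = 0.02129

0.0213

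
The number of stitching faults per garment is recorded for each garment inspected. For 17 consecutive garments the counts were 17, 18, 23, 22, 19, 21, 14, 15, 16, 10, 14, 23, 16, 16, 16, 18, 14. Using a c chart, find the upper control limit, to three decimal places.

c̄ = (17 + 18 + 23 + 22 + 19 + 21 + 14 + 15 + 16 + 10 + 14 + 23 + 16 + 16 + 16 + 18 + 14) / 17 = 292 / 17 = 17.1765
UCL = c̄ + 3√c̄ = 17.1765 + 3 × √17.1765 = 17.1765 + 3 × 4.1445 = 29.6098

29.610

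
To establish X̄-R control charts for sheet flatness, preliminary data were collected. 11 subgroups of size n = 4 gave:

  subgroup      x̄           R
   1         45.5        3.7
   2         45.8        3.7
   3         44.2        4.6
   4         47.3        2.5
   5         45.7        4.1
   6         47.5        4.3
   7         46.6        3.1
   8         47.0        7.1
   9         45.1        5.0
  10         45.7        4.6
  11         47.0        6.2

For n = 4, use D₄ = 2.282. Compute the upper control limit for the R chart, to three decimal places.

R̄ = (3.7 + 3.7 + 4.6 + 2.5 + 4.1 + 4.3 + 3.1 + 7.1 + 5.0 + 4.6 + 6.2) / 11 = 48.9000 / 11 = 4.4455
UCL_R = D₄·R̄ = 2.282 × 4.4455 = 10.1445

10.145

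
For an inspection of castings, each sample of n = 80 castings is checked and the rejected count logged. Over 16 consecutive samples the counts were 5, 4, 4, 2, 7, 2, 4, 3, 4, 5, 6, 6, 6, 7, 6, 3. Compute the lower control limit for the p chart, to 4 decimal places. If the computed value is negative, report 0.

p̄ = Σdᵢ / (k·n) = 74 / (16 × 80) = 0.05781
LCL = p̄ − 3·√(p̄(1−p̄)/n) = 0.05781 − 3 × 0.02609 = -0.02047 → 0 (negative, so LCL = 0)

0.0000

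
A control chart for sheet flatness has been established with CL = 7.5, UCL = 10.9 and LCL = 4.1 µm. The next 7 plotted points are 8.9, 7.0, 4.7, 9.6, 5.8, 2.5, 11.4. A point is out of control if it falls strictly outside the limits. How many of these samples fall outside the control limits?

Compare each point to [4.1, 10.9]: sample 6 = 2.5 < LCL; sample 7 = 11.4 > UCL.

2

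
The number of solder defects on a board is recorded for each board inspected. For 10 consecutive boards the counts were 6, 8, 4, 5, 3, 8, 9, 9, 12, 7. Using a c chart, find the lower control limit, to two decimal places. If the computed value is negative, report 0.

c̄ = (6 + 8 + 4 + 5 + 3 + 8 + 9 + 9 + 12 + 7) / 10 = 71 / 10 = 7.1000
LCL = c̄ − 3√c̄ = 7.1000 − 3 × 2.6646 = -0.8937 → 0 (cannot be negative)

0.00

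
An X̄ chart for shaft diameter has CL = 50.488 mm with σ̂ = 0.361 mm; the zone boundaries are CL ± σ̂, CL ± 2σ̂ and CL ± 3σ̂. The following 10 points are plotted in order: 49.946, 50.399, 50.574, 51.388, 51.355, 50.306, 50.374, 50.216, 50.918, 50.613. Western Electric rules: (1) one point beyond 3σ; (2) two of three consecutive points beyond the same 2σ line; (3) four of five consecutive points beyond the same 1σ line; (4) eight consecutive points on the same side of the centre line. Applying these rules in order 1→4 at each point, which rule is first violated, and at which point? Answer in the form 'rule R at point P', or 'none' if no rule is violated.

rule 2 at point 5

Zone of each point (C = within 1σ̂, B = 1σ̂–2σ̂, A = 2σ̂–3σ̂, * = beyond 3σ̂; sign = side of CL): 1:-B, 2:-C, 3:+C, 4:+A, 5:+A, 6:-C, 7:-C, 8:-C, 9:+B, 10:+C
Rule 2 (two of three consecutive points beyond the same 2σ limit) is satisfied at point 5.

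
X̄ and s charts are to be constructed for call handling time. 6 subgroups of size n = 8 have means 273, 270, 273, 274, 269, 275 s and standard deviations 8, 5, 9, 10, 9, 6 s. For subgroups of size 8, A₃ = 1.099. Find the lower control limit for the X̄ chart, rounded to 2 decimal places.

263.72

X̄̄ = (273 + 270 + 273 + 274 + 269 + 275) / 6 = 272.3333
s̄ = (8 + 5 + 9 + 10 + 9 + 6) / 6 = 7.8333
LCL = X̄̄ − A₃·s̄ = 272.3333 − 1.099 × 7.8333 = 263.7245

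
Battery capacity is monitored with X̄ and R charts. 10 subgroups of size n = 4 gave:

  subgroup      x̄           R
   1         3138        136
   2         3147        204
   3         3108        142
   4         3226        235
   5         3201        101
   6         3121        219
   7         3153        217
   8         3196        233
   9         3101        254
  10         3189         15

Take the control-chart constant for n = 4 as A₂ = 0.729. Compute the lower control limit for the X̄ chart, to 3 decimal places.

X̄̄ = (3138 + 3147 + 3108 + 3226 + 3201 + 3121 + 3153 + 3196 + 3101 + 3189) / 10 = 31580.0000 / 10 = 3158.0000
R̄ = (136 + 204 + 142 + 235 + 101 + 219 + 217 + 233 + 254 + 15) / 10 = 1756.0000 / 10 = 175.6000
LCL = X̄̄ − A₂·R̄ = 3158.0000 − 0.729 × 175.6000 = 3029.9876

3029.988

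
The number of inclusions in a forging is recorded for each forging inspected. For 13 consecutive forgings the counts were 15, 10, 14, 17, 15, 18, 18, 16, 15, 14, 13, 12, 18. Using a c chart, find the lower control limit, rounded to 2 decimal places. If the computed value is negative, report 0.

c̄ = (15 + 10 + 14 + 17 + 15 + 18 + 18 + 16 + 15 + 14 + 13 + 12 + 18) / 13 = 195 / 13 = 15.0000
LCL = c̄ − 3√c̄ = 15.0000 − 3 × 3.8730 = 3.3810

3.38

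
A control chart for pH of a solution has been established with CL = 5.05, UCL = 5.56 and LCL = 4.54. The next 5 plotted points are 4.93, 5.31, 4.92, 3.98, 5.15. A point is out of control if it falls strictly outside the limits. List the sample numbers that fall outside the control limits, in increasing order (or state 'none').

Compare each point to [4.54, 5.56]: sample 4 = 3.98 < LCL.

4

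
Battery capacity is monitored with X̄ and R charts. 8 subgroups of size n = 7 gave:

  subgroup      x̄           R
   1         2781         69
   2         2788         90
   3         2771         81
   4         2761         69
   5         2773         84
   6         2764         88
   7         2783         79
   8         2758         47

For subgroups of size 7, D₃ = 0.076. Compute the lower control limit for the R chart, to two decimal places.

R̄ = (69 + 90 + 81 + 69 + 84 + 88 + 79 + 47) / 8 = 607.0000 / 8 = 75.8750
LCL_R = D₃·R̄ = 0.076 × 75.8750 = 5.7665

5.77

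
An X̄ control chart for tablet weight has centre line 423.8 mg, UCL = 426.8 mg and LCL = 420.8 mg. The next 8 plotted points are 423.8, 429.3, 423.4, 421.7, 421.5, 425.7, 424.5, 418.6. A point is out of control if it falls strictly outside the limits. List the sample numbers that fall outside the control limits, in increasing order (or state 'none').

Compare each point to [420.8, 426.8]: sample 2 = 429.3 > UCL; sample 8 = 418.6 < LCL.

2, 8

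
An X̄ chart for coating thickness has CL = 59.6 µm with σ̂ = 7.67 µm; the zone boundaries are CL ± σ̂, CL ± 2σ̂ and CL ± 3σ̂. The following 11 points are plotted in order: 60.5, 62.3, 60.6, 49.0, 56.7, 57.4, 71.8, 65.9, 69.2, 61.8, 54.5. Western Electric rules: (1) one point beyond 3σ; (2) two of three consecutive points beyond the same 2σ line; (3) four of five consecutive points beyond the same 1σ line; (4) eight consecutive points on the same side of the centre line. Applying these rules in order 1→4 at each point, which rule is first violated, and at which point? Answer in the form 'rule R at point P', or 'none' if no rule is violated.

none

Zone of each point (C = within 1σ̂, B = 1σ̂–2σ̂, A = 2σ̂–3σ̂, * = beyond 3σ̂; sign = side of CL): 1:+C, 2:+C, 3:+C, 4:-B, 5:-C, 6:-C, 7:+B, 8:+C, 9:+B, 10:+C, 11:-C
No rule fires across all 11 points.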